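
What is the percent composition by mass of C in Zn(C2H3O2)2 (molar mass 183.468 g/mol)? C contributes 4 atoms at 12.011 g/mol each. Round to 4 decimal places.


pct = 100 * (n_elem * M_elem) / M_total
mass_contribution = 4 * 12.011 = 48.044 g/mol
pct = 100 * 48.044 / 183.468
pct = 26.18658295 %, rounded to 4 dp:

26.1866 %


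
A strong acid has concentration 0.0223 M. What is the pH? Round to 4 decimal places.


A strong acid dissociates completely, so [H+] equals the given concentration.
pH = -log10([H+]) = -log10(0.0223)
pH = 1.65169514, rounded to 4 dp:

1.6517


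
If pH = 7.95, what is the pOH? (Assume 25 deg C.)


At 25 deg C, pH + pOH = 14.
pOH = 14 - pH = 14 - 7.95
pOH = 6.05:

6.05


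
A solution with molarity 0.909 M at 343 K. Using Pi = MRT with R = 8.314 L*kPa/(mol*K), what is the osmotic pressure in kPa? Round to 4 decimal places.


Osmotic pressure (van't Hoff): Pi = M*R*T.
RT = 8.314 * 343 = 2851.702
Pi = 0.909 * 2851.702
Pi = 2592.197118 kPa, rounded to 4 dp:

2592.1971 kPa


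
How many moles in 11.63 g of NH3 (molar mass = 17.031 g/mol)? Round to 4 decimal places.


n = mass / M
n = 11.63 / 17.031
n = 0.68287241 mol, rounded to 4 dp:

0.6829 mol


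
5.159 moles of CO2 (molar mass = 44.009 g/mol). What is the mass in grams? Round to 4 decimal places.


mass = n * M
mass = 5.159 * 44.009
mass = 227.042431 g, rounded to 4 dp:

227.0424 g


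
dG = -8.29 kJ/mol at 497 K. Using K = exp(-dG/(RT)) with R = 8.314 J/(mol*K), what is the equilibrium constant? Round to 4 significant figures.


dG is in kJ/mol; multiply by 1000 to match R in J/(mol*K).
RT = 8.314 * 497 = 4132.058 J/mol
exponent = -dG*1000 / (RT) = -(-8.29*1000) / 4132.058 = 2.00626419
K = exp(2.00626419)
K = 7.4354878, rounded to 4 significant figures:

7.435


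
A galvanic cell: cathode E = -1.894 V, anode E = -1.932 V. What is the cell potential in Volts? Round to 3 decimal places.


Standard cell potential: E_cell = E_cathode - E_anode.
E_cell = -1.894 - (-1.932)
E_cell = 0.038 V, rounded to 3 dp:

0.038 V


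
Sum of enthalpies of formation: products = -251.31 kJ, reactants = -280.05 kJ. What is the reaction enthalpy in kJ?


dH_rxn = sum(dH_f products) - sum(dH_f reactants)
dH_rxn = -251.31 - (-280.05)
dH_rxn = 28.74 kJ:

28.74 kJ


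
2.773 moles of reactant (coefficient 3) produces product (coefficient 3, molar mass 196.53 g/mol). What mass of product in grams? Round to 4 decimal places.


Use the coefficient ratio to convert reactant moles to product moles, then multiply by the product's molar mass.
moles_P = moles_R * (coeff_P / coeff_R) = 2.773 * (3/3) = 2.773
mass_P = moles_P * M_P = 2.773 * 196.53
mass_P = 544.97769 g, rounded to 4 dp:

544.9777 g


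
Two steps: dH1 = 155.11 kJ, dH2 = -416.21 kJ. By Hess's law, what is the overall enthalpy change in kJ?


Hess's law: enthalpy is a state function, so add the step enthalpies.
dH_total = dH1 + dH2 = 155.11 + (-416.21)
dH_total = -261.1 kJ:

-261.10 kJ


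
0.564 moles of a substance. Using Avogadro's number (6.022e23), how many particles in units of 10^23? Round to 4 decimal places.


N = n * NA, then divide by 1e23 for the requested units.
N / 1e23 = n * 6.022
N / 1e23 = 0.564 * 6.022
N / 1e23 = 3.396408, rounded to 4 dp:

3.3964


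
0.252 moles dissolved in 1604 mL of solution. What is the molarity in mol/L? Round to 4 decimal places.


Convert volume to liters: V_L = V_mL / 1000.
V_L = 1604 / 1000 = 1.604 L
M = n / V_L = 0.252 / 1.604
M = 0.15710723 mol/L, rounded to 4 dp:

0.1571 mol/L


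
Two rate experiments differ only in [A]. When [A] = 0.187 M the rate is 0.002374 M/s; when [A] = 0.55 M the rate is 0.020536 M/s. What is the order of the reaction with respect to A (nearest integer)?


Rate is proportional to [A]^n, so rate2/rate1 = ([A]2/[A]1)^n. Take logs to solve for n.
rate2/rate1 = 0.020536 / 0.002374 = 8.6504
[A]2/[A]1 = 0.55 / 0.187 = 2.9412
n = ln(8.6504) / ln(2.9412) = 2.0
Nearest integer order:

2


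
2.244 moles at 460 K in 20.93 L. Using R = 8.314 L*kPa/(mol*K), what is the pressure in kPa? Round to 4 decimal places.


PV = nRT, solve for P = nRT / V.
nRT = 2.244 * 8.314 * 460 = 8582.0434
P = 8582.0434 / 20.93
P = 410.03551839 kPa, rounded to 4 dp:

410.0355 kPa


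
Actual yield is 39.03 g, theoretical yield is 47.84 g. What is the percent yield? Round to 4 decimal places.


% yield = 100 * actual / theoretical
% yield = 100 * 39.03 / 47.84
% yield = 81.58444816 %, rounded to 4 dp:

81.5844 %


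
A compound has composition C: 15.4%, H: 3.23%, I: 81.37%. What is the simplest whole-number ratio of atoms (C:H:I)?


Assume 100 g of compound, divide each mass% by atomic mass to get moles, then normalize by the smallest to get a raw atom ratio.
Moles per 100 g: C: 15.4/12.011 = 1.2822, H: 3.23/1.008 = 3.2044, I: 81.37/126.904 = 0.6412
Raw ratio (divide by min = 0.6412): C: 2.0, H: 4.998, I: 1.0
Multiply by 1 to clear fractions: C: 2.0 ~= 2, H: 4.998 ~= 5, I: 1.0 ~= 1
Reduce by GCD to get the simplest whole-number ratio:

2:5:1


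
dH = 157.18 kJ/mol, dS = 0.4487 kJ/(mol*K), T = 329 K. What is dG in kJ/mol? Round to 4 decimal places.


Gibbs: dG = dH - T*dS (consistent units, dS already in kJ/(mol*K)).
T*dS = 329 * 0.4487 = 147.6223
dG = 157.18 - (147.6223)
dG = 9.5577 kJ/mol, rounded to 4 dp:

9.5577 kJ/mol


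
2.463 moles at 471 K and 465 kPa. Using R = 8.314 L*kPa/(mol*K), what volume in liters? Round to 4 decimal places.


PV = nRT, solve for V = nRT / P.
nRT = 2.463 * 8.314 * 471 = 9644.8469
V = 9644.8469 / 465
V = 20.74160624 L, rounded to 4 dp:

20.7416 L


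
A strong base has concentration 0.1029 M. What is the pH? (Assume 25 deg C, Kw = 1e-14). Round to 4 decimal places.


A strong base dissociates completely, so [OH-] equals the given concentration.
pOH = -log10([OH-]) = -log10(0.1029) = 0.987585
pH = 14 - pOH = 14 - 0.987585
pH = 13.012415, rounded to 4 dp:

13.0124


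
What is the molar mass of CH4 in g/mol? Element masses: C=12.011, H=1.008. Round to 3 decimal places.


M = sum(count * atomic_mass) over atoms.
M = 1*12.011 + 4*1.008
M = 12.011 + 4.032
M = 16.043 g/mol, rounded to 3 dp:

16.043 g/mol


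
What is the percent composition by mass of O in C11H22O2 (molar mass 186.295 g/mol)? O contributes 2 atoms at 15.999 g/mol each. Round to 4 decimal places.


pct = 100 * (n_elem * M_elem) / M_total
mass_contribution = 2 * 15.999 = 31.998 g/mol
pct = 100 * 31.998 / 186.295
pct = 17.17598433 %, rounded to 4 dp:

17.1760 %


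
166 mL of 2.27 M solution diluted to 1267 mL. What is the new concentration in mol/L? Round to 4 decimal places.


Dilution: M1*V1 = M2*V2, solve for M2.
M2 = M1*V1 / V2
M2 = 2.27 * 166 / 1267
M2 = 376.82 / 1267
M2 = 0.29741121 mol/L, rounded to 4 dp:

0.2974 mol/L


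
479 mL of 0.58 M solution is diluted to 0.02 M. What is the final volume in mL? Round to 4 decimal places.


Dilution: M1*V1 = M2*V2, solve for V2.
V2 = M1*V1 / M2
V2 = 0.58 * 479 / 0.02
V2 = 277.82 / 0.02
V2 = 13891.0 mL, rounded to 4 dp:

13891.0000 mL


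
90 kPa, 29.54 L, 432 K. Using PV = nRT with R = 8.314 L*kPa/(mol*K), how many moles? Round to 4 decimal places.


PV = nRT, solve for n = PV / (RT).
PV = 90 * 29.54 = 2658.6
RT = 8.314 * 432 = 3591.648
n = 2658.6 / 3591.648
n = 0.7402173 mol, rounded to 4 dp:

0.7402 mol


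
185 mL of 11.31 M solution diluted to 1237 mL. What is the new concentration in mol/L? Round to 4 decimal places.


Dilution: M1*V1 = M2*V2, solve for M2.
M2 = M1*V1 / V2
M2 = 11.31 * 185 / 1237
M2 = 2092.35 / 1237
M2 = 1.6914713 mol/L, rounded to 4 dp:

1.6915 mol/L


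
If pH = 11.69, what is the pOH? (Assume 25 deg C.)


At 25 deg C, pH + pOH = 14.
pOH = 14 - pH = 14 - 11.69
pOH = 2.31:

2.31


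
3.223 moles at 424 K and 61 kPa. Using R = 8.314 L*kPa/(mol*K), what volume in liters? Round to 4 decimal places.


PV = nRT, solve for V = nRT / P.
nRT = 3.223 * 8.314 * 424 = 11361.5133
V = 11361.5133 / 61
V = 186.25431639 L, rounded to 4 dp:

186.2543 L


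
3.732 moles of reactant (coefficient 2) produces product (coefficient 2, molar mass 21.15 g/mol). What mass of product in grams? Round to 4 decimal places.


Use the coefficient ratio to convert reactant moles to product moles, then multiply by the product's molar mass.
moles_P = moles_R * (coeff_P / coeff_R) = 3.732 * (2/2) = 3.732
mass_P = moles_P * M_P = 3.732 * 21.15
mass_P = 78.9318 g, rounded to 4 dp:

78.9318 g


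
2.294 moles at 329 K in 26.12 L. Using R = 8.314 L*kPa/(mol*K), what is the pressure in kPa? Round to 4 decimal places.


PV = nRT, solve for P = nRT / V.
nRT = 2.294 * 8.314 * 329 = 6274.792
P = 6274.792 / 26.12
P = 240.22940276 kPa, rounded to 4 dp:

240.2294 kPa


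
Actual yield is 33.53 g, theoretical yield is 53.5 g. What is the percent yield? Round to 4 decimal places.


% yield = 100 * actual / theoretical
% yield = 100 * 33.53 / 53.5
% yield = 62.6728972 %, rounded to 4 dp:

62.6729 %


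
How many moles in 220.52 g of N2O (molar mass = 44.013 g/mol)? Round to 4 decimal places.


n = mass / M
n = 220.52 / 44.013
n = 5.01033785 mol, rounded to 4 dp:

5.0103 mol


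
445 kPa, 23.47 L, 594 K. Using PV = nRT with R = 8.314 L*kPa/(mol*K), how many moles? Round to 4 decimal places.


PV = nRT, solve for n = PV / (RT).
PV = 445 * 23.47 = 10444.15
RT = 8.314 * 594 = 4938.516
n = 10444.15 / 4938.516
n = 2.11483571 mol, rounded to 4 dp:

2.1148 mol


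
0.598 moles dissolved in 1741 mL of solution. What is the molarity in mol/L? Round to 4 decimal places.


Convert volume to liters: V_L = V_mL / 1000.
V_L = 1741 / 1000 = 1.741 L
M = n / V_L = 0.598 / 1.741
M = 0.34348076 mol/L, rounded to 4 dp:

0.3435 mol/L


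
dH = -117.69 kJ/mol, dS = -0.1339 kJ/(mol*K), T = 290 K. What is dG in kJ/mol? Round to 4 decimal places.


Gibbs: dG = dH - T*dS (consistent units, dS already in kJ/(mol*K)).
T*dS = 290 * -0.1339 = -38.831
dG = -117.69 - (-38.831)
dG = -78.859 kJ/mol, rounded to 4 dp:

-78.8590 kJ/mol


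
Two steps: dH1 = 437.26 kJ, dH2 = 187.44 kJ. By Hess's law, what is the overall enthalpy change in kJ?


Hess's law: enthalpy is a state function, so add the step enthalpies.
dH_total = dH1 + dH2 = 437.26 + (187.44)
dH_total = 624.7 kJ:

624.70 kJ


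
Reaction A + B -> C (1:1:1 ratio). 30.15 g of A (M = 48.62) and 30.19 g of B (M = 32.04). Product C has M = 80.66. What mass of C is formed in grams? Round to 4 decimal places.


Find moles of each reactant; the smaller value is the limiting reagent in a 1:1:1 reaction, so moles_C equals moles of the limiter.
n_A = mass_A / M_A = 30.15 / 48.62 = 0.620115 mol
n_B = mass_B / M_B = 30.19 / 32.04 = 0.94226 mol
Limiting reagent: A (smaller), n_limiting = 0.620115 mol
mass_C = n_limiting * M_C = 0.620115 * 80.66
mass_C = 50.0184759 g, rounded to 4 dp:

50.0185 g


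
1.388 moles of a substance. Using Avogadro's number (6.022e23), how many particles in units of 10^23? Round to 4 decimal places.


N = n * NA, then divide by 1e23 for the requested units.
N / 1e23 = n * 6.022
N / 1e23 = 1.388 * 6.022
N / 1e23 = 8.358536, rounded to 4 dp:

8.3585


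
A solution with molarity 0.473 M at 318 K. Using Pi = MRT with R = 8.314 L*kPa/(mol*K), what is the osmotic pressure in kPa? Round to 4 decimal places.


Osmotic pressure (van't Hoff): Pi = M*R*T.
RT = 8.314 * 318 = 2643.852
Pi = 0.473 * 2643.852
Pi = 1250.541996 kPa, rounded to 4 dp:

1250.5420 kPa


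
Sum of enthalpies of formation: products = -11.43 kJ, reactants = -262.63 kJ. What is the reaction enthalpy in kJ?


dH_rxn = sum(dH_f products) - sum(dH_f reactants)
dH_rxn = -11.43 - (-262.63)
dH_rxn = 251.2 kJ:

251.20 kJ


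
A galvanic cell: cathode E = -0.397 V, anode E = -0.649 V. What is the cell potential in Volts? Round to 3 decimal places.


Standard cell potential: E_cell = E_cathode - E_anode.
E_cell = -0.397 - (-0.649)
E_cell = 0.252 V, rounded to 3 dp:

0.252 V


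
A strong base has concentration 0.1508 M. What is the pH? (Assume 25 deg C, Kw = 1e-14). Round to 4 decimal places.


A strong base dissociates completely, so [OH-] equals the given concentration.
pOH = -log10([OH-]) = -log10(0.1508) = 0.821599
pH = 14 - pOH = 14 - 0.821599
pH = 13.178401, rounded to 4 dp:

13.1784


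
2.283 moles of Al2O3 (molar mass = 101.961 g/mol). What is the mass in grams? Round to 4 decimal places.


mass = n * M
mass = 2.283 * 101.961
mass = 232.776963 g, rounded to 4 dp:

232.7770 g


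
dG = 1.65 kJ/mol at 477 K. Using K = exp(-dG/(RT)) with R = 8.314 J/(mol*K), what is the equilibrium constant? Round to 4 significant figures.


dG is in kJ/mol; multiply by 1000 to match R in J/(mol*K).
RT = 8.314 * 477 = 3965.778 J/mol
exponent = -dG*1000 / (RT) = -(1.65*1000) / 3965.778 = -0.4160596
K = exp(-0.4160596)
K = 0.65964095, rounded to 4 significant figures:

0.6596


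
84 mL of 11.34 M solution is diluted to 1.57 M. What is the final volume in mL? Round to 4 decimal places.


Dilution: M1*V1 = M2*V2, solve for V2.
V2 = M1*V1 / M2
V2 = 11.34 * 84 / 1.57
V2 = 952.56 / 1.57
V2 = 606.72611465 mL, rounded to 4 dp:

606.7261 mL


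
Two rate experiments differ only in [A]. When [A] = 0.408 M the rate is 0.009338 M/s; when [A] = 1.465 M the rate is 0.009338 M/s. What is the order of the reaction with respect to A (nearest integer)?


Rate is proportional to [A]^n, so rate2/rate1 = ([A]2/[A]1)^n. Take logs to solve for n.
rate2/rate1 = 0.009338 / 0.009338 = 1.0
[A]2/[A]1 = 1.465 / 0.408 = 3.5907
n = ln(1.0) / ln(3.5907) = 0.0
Nearest integer order:

0


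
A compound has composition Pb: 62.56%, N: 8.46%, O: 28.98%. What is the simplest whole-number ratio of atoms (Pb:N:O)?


Assume 100 g of compound, divide each mass% by atomic mass to get moles, then normalize by the smallest to get a raw atom ratio.
Moles per 100 g: Pb: 62.56/207.2 = 0.3019, N: 8.46/14.007 = 0.604, O: 28.98/15.999 = 1.8114
Raw ratio (divide by min = 0.3019): Pb: 1.0, N: 2.0, O: 5.999
Multiply by 1 to clear fractions: Pb: 1.0 ~= 1, N: 2.0 ~= 2, O: 5.999 ~= 6
Reduce by GCD to get the simplest whole-number ratio:

1:2:6


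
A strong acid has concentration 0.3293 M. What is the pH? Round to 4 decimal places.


A strong acid dissociates completely, so [H+] equals the given concentration.
pH = -log10([H+]) = -log10(0.3293)
pH = 0.48240827, rounded to 4 dp:

0.4824


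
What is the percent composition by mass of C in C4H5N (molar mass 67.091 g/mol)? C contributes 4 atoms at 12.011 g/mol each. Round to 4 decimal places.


pct = 100 * (n_elem * M_elem) / M_total
mass_contribution = 4 * 12.011 = 48.044 g/mol
pct = 100 * 48.044 / 67.091
pct = 71.61020107 %, rounded to 4 dp:

71.6102 %


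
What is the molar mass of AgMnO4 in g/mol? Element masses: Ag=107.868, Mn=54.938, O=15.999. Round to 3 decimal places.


M = sum(count * atomic_mass) over atoms.
M = 1*107.868 + 1*54.938 + 4*15.999
M = 107.868 + 54.938 + 63.996
M = 226.802 g/mol, rounded to 3 dp:

226.802 g/mol


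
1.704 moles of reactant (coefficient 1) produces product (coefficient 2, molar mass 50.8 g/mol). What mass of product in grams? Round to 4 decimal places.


Use the coefficient ratio to convert reactant moles to product moles, then multiply by the product's molar mass.
moles_P = moles_R * (coeff_P / coeff_R) = 1.704 * (2/1) = 3.408
mass_P = moles_P * M_P = 3.408 * 50.8
mass_P = 173.1264 g, rounded to 4 dp:

173.1264 g


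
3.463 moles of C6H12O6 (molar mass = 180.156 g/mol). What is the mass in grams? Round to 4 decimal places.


mass = n * M
mass = 3.463 * 180.156
mass = 623.880228 g, rounded to 4 dp:

623.8802 g


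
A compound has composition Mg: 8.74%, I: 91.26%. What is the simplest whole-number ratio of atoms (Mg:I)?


Assume 100 g of compound, divide each mass% by atomic mass to get moles, then normalize by the smallest to get a raw atom ratio.
Moles per 100 g: Mg: 8.74/24.305 = 0.3596, I: 91.26/126.904 = 0.7191
Raw ratio (divide by min = 0.3596): Mg: 1.0, I: 2.0
Multiply by 1 to clear fractions: Mg: 1.0 ~= 1, I: 2.0 ~= 2
Reduce by GCD to get the simplest whole-number ratio:

1:2


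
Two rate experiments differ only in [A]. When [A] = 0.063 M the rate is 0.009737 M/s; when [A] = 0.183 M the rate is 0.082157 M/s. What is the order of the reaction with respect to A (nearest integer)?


Rate is proportional to [A]^n, so rate2/rate1 = ([A]2/[A]1)^n. Take logs to solve for n.
rate2/rate1 = 0.082157 / 0.009737 = 8.4376
[A]2/[A]1 = 0.183 / 0.063 = 2.9048
n = ln(8.4376) / ln(2.9048) = 2.0
Nearest integer order:

2


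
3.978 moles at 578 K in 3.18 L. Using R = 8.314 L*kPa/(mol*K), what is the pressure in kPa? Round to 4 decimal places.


PV = nRT, solve for P = nRT / V.
nRT = 3.978 * 8.314 * 578 = 19116.2472
P = 19116.2472 / 3.18
P = 6011.39849057 kPa, rounded to 4 dp:

6011.3985 kPa


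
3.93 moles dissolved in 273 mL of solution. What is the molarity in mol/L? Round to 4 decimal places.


Convert volume to liters: V_L = V_mL / 1000.
V_L = 273 / 1000 = 0.273 L
M = n / V_L = 3.93 / 0.273
M = 14.3956044 mol/L, rounded to 4 dp:

14.3956 mol/L


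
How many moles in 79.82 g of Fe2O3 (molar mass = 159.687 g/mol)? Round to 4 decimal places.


n = mass / M
n = 79.82 / 159.687
n = 0.49985284 mol, rounded to 4 dp:

0.4999 mol


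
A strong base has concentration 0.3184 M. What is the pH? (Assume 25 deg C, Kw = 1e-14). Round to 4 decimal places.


A strong base dissociates completely, so [OH-] equals the given concentration.
pOH = -log10([OH-]) = -log10(0.3184) = 0.497027
pH = 14 - pOH = 14 - 0.497027
pH = 13.502973, rounded to 4 dp:

13.5030


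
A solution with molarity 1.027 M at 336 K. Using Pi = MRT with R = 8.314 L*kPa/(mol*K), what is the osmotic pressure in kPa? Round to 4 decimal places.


Osmotic pressure (van't Hoff): Pi = M*R*T.
RT = 8.314 * 336 = 2793.504
Pi = 1.027 * 2793.504
Pi = 2868.928608 kPa, rounded to 4 dp:

2868.9286 kPa


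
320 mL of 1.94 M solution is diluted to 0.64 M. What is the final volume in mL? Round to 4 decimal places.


Dilution: M1*V1 = M2*V2, solve for V2.
V2 = M1*V1 / M2
V2 = 1.94 * 320 / 0.64
V2 = 620.8 / 0.64
V2 = 970.0 mL, rounded to 4 dp:

970.0000 mL


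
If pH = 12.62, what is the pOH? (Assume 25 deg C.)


At 25 deg C, pH + pOH = 14.
pOH = 14 - pH = 14 - 12.62
pOH = 1.38:

1.38


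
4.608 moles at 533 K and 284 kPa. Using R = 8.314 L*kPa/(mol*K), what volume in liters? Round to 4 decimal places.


PV = nRT, solve for V = nRT / P.
nRT = 4.608 * 8.314 * 533 = 20419.7161
V = 20419.7161 / 284
V = 71.9004088 L, rounded to 4 dp:

71.9004 L


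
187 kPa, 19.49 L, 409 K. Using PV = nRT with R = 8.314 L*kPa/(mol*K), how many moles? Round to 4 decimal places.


PV = nRT, solve for n = PV / (RT).
PV = 187 * 19.49 = 3644.63
RT = 8.314 * 409 = 3400.426
n = 3644.63 / 3400.426
n = 1.07181571 mol, rounded to 4 dp:

1.0718 mol


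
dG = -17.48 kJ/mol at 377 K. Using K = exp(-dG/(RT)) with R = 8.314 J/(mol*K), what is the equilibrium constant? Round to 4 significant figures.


dG is in kJ/mol; multiply by 1000 to match R in J/(mol*K).
RT = 8.314 * 377 = 3134.378 J/mol
exponent = -dG*1000 / (RT) = -(-17.48*1000) / 3134.378 = 5.57686405
K = exp(5.57686405)
K = 264.24166, rounded to 4 significant figures:

264.2


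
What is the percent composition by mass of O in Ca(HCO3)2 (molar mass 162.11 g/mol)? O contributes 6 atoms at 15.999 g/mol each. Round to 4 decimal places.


pct = 100 * (n_elem * M_elem) / M_total
mass_contribution = 6 * 15.999 = 95.994 g/mol
pct = 100 * 95.994 / 162.11
pct = 59.2153476 %, rounded to 4 dp:

59.2153 %


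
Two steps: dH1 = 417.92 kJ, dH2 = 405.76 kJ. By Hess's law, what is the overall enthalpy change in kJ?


Hess's law: enthalpy is a state function, so add the step enthalpies.
dH_total = dH1 + dH2 = 417.92 + (405.76)
dH_total = 823.68 kJ:

823.68 kJ


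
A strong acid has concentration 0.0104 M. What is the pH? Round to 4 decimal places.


A strong acid dissociates completely, so [H+] equals the given concentration.
pH = -log10([H+]) = -log10(0.0104)
pH = 1.98296666, rounded to 4 dp:

1.9830


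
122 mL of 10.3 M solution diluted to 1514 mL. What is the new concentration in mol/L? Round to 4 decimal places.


Dilution: M1*V1 = M2*V2, solve for M2.
M2 = M1*V1 / V2
M2 = 10.3 * 122 / 1514
M2 = 1256.6 / 1514
M2 = 0.82998679 mol/L, rounded to 4 dp:

0.8300 mol/L


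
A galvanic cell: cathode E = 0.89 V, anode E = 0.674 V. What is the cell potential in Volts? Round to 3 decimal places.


Standard cell potential: E_cell = E_cathode - E_anode.
E_cell = 0.89 - (0.674)
E_cell = 0.216 V, rounded to 3 dp:

0.216 V


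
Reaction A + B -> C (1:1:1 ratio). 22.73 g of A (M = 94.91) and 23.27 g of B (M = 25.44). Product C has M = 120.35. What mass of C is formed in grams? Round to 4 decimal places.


Find moles of each reactant; the smaller value is the limiting reagent in a 1:1:1 reaction, so moles_C equals moles of the limiter.
n_A = mass_A / M_A = 22.73 / 94.91 = 0.23949 mol
n_B = mass_B / M_B = 23.27 / 25.44 = 0.914701 mol
Limiting reagent: A (smaller), n_limiting = 0.23949 mol
mass_C = n_limiting * M_C = 0.23949 * 120.35
mass_C = 28.8226215 g, rounded to 4 dp:

28.8226 g


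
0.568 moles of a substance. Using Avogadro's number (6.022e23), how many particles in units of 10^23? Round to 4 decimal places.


N = n * NA, then divide by 1e23 for the requested units.
N / 1e23 = n * 6.022
N / 1e23 = 0.568 * 6.022
N / 1e23 = 3.420496, rounded to 4 dp:

3.4205


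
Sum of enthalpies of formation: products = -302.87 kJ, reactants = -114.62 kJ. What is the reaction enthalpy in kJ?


dH_rxn = sum(dH_f products) - sum(dH_f reactants)
dH_rxn = -302.87 - (-114.62)
dH_rxn = -188.25 kJ:

-188.25 kJ


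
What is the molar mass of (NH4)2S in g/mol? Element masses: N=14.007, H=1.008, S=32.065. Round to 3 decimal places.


M = sum(count * atomic_mass) over atoms.
M = 2*14.007 + 8*1.008 + 1*32.065
M = 28.014 + 8.064 + 32.065
M = 68.143 g/mol, rounded to 3 dp:

68.143 g/mol


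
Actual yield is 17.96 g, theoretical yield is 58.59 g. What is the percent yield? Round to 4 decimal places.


% yield = 100 * actual / theoretical
% yield = 100 * 17.96 / 58.59
% yield = 30.65369517 %, rounded to 4 dp:

30.6537 %


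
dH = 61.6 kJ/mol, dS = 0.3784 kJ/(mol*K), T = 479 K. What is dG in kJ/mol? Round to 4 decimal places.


Gibbs: dG = dH - T*dS (consistent units, dS already in kJ/(mol*K)).
T*dS = 479 * 0.3784 = 181.2536
dG = 61.6 - (181.2536)
dG = -119.6536 kJ/mol, rounded to 4 dp:

-119.6536 kJ/mol


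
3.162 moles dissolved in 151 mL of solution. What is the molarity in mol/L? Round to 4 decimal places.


Convert volume to liters: V_L = V_mL / 1000.
V_L = 151 / 1000 = 0.151 L
M = n / V_L = 3.162 / 0.151
M = 20.94039735 mol/L, rounded to 4 dp:

20.9404 mol/L


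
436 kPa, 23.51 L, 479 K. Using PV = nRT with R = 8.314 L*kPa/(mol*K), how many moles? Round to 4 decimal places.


PV = nRT, solve for n = PV / (RT).
PV = 436 * 23.51 = 10250.36
RT = 8.314 * 479 = 3982.406
n = 10250.36 / 3982.406
n = 2.57391135 mol, rounded to 4 dp:

2.5739 mol


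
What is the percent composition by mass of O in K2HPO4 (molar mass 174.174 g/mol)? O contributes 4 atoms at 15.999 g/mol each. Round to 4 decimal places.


pct = 100 * (n_elem * M_elem) / M_total
mass_contribution = 4 * 15.999 = 63.996 g/mol
pct = 100 * 63.996 / 174.174
pct = 36.74256778 %, rounded to 4 dp:

36.7426 %


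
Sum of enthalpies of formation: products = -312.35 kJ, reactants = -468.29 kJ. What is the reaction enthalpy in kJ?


dH_rxn = sum(dH_f products) - sum(dH_f reactants)
dH_rxn = -312.35 - (-468.29)
dH_rxn = 155.94 kJ:

155.94 kJ


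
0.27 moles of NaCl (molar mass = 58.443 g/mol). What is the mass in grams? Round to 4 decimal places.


mass = n * M
mass = 0.27 * 58.443
mass = 15.77961 g, rounded to 4 dp:

15.7796 g


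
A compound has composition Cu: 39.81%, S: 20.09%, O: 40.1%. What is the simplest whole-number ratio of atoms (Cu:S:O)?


Assume 100 g of compound, divide each mass% by atomic mass to get moles, then normalize by the smallest to get a raw atom ratio.
Moles per 100 g: Cu: 39.81/63.546 = 0.6265, S: 20.09/32.065 = 0.6265, O: 40.1/15.999 = 2.5064
Raw ratio (divide by min = 0.6265): Cu: 1.0, S: 1.0, O: 4.001
Multiply by 1 to clear fractions: Cu: 1.0 ~= 1, S: 1.0 ~= 1, O: 4.001 ~= 4
Reduce by GCD to get the simplest whole-number ratio:

1:1:4


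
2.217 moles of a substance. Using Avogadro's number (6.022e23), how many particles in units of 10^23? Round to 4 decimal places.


N = n * NA, then divide by 1e23 for the requested units.
N / 1e23 = n * 6.022
N / 1e23 = 2.217 * 6.022
N / 1e23 = 13.350774, rounded to 4 dp:

13.3508


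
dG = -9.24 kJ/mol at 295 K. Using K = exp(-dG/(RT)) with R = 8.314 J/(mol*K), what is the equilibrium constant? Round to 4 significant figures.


dG is in kJ/mol; multiply by 1000 to match R in J/(mol*K).
RT = 8.314 * 295 = 2452.63 J/mol
exponent = -dG*1000 / (RT) = -(-9.24*1000) / 2452.63 = 3.7673844
K = exp(3.7673844)
K = 43.266748, rounded to 4 significant figures:

43.27


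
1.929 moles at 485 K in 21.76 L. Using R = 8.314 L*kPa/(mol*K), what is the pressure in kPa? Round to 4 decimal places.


PV = nRT, solve for P = nRT / V.
nRT = 1.929 * 8.314 * 485 = 7778.2874
P = 7778.2874 / 21.76
P = 357.45806066 kPa, rounded to 4 dp:

357.4581 kPa


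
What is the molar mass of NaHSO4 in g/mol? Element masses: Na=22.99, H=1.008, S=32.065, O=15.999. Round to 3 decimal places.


M = sum(count * atomic_mass) over atoms.
M = 1*22.99 + 1*1.008 + 1*32.065 + 4*15.999
M = 22.99 + 1.008 + 32.065 + 63.996
M = 120.059 g/mol, rounded to 3 dp:

120.059 g/mol


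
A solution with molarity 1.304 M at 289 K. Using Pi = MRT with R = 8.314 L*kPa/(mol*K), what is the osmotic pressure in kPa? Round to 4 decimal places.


Osmotic pressure (van't Hoff): Pi = M*R*T.
RT = 8.314 * 289 = 2402.746
Pi = 1.304 * 2402.746
Pi = 3133.180784 kPa, rounded to 4 dp:

3133.1808 kPa


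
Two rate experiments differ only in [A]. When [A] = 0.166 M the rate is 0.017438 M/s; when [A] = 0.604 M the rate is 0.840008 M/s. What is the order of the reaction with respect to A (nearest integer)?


Rate is proportional to [A]^n, so rate2/rate1 = ([A]2/[A]1)^n. Take logs to solve for n.
rate2/rate1 = 0.840008 / 0.017438 = 48.1711
[A]2/[A]1 = 0.604 / 0.166 = 3.6386
n = ln(48.1711) / ln(3.6386) = 3.0
Nearest integer order:

3


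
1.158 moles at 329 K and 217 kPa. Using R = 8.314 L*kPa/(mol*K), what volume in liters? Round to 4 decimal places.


PV = nRT, solve for V = nRT / P.
nRT = 1.158 * 8.314 * 329 = 3167.4843
V = 3167.4843 / 217
V = 14.59670184 L, rounded to 4 dp:

14.5967 L


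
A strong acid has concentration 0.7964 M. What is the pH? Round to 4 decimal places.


A strong acid dissociates completely, so [H+] equals the given concentration.
pH = -log10([H+]) = -log10(0.7964)
pH = 0.09886875, rounded to 4 dp:

0.0989


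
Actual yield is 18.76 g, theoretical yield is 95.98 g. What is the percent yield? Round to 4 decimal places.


% yield = 100 * actual / theoretical
% yield = 100 * 18.76 / 95.98
% yield = 19.5457387 %, rounded to 4 dp:

19.5457 %


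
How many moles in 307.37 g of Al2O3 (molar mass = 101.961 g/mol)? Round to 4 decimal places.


n = mass / M
n = 307.37 / 101.961
n = 3.01458401 mol, rounded to 4 dp:

3.0146 mol


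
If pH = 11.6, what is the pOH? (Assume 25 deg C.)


At 25 deg C, pH + pOH = 14.
pOH = 14 - pH = 14 - 11.6
pOH = 2.4:

2.40


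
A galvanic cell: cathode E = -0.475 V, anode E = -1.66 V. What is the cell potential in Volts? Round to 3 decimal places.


Standard cell potential: E_cell = E_cathode - E_anode.
E_cell = -0.475 - (-1.66)
E_cell = 1.185 V, rounded to 3 dp:

1.185 V


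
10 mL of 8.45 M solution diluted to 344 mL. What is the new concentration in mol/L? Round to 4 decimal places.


Dilution: M1*V1 = M2*V2, solve for M2.
M2 = M1*V1 / V2
M2 = 8.45 * 10 / 344
M2 = 84.5 / 344
M2 = 0.24563953 mol/L, rounded to 4 dp:

0.2456 mol/L


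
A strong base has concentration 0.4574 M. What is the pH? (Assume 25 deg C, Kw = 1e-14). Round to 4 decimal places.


A strong base dissociates completely, so [OH-] equals the given concentration.
pOH = -log10([OH-]) = -log10(0.4574) = 0.339704
pH = 14 - pOH = 14 - 0.339704
pH = 13.660296, rounded to 4 dp:

13.6603


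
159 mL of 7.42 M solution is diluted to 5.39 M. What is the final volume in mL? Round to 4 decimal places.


Dilution: M1*V1 = M2*V2, solve for V2.
V2 = M1*V1 / M2
V2 = 7.42 * 159 / 5.39
V2 = 1179.78 / 5.39
V2 = 218.88311688 mL, rounded to 4 dp:

218.8831 mL


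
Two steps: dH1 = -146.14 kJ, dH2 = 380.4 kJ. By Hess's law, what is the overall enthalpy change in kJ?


Hess's law: enthalpy is a state function, so add the step enthalpies.
dH_total = dH1 + dH2 = -146.14 + (380.4)
dH_total = 234.26 kJ:

234.26 kJ


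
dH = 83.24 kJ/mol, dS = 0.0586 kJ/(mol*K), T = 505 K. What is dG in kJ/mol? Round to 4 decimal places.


Gibbs: dG = dH - T*dS (consistent units, dS already in kJ/(mol*K)).
T*dS = 505 * 0.0586 = 29.593
dG = 83.24 - (29.593)
dG = 53.647 kJ/mol, rounded to 4 dp:

53.6470 kJ/mol


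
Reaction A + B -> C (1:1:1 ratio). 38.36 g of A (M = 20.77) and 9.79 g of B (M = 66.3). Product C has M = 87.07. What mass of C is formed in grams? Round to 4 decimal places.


Find moles of each reactant; the smaller value is the limiting reagent in a 1:1:1 reaction, so moles_C equals moles of the limiter.
n_A = mass_A / M_A = 38.36 / 20.77 = 1.846895 mol
n_B = mass_B / M_B = 9.79 / 66.3 = 0.147662 mol
Limiting reagent: B (smaller), n_limiting = 0.147662 mol
mass_C = n_limiting * M_C = 0.147662 * 87.07
mass_C = 12.85693034 g, rounded to 4 dp:

12.8569 g


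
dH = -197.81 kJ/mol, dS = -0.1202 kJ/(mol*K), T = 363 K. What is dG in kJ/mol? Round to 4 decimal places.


Gibbs: dG = dH - T*dS (consistent units, dS already in kJ/(mol*K)).
T*dS = 363 * -0.1202 = -43.6326
dG = -197.81 - (-43.6326)
dG = -154.1774 kJ/mol, rounded to 4 dp:

-154.1774 kJ/mol


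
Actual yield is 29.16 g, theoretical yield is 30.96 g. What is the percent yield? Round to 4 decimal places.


% yield = 100 * actual / theoretical
% yield = 100 * 29.16 / 30.96
% yield = 94.18604651 %, rounded to 4 dp:

94.1860 %


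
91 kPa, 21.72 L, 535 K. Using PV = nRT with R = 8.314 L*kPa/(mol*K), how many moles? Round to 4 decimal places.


PV = nRT, solve for n = PV / (RT).
PV = 91 * 21.72 = 1976.52
RT = 8.314 * 535 = 4447.99
n = 1976.52 / 4447.99
n = 0.44436251 mol, rounded to 4 dp:

0.4444 mol


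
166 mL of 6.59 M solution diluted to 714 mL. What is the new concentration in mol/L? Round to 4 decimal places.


Dilution: M1*V1 = M2*V2, solve for M2.
M2 = M1*V1 / V2
M2 = 6.59 * 166 / 714
M2 = 1093.94 / 714
M2 = 1.53212885 mol/L, rounded to 4 dp:

1.5321 mol/L


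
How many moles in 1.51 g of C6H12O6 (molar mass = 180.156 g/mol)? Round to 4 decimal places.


n = mass / M
n = 1.51 / 180.156
n = 0.00838162 mol, rounded to 4 dp:

0.0084 mol


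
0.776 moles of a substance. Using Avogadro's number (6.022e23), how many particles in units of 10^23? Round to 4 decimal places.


N = n * NA, then divide by 1e23 for the requested units.
N / 1e23 = n * 6.022
N / 1e23 = 0.776 * 6.022
N / 1e23 = 4.673072, rounded to 4 dp:

4.6731


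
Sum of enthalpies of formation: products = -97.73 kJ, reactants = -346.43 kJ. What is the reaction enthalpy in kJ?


dH_rxn = sum(dH_f products) - sum(dH_f reactants)
dH_rxn = -97.73 - (-346.43)
dH_rxn = 248.7 kJ:

248.70 kJ


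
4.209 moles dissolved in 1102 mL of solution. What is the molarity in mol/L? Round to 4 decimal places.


Convert volume to liters: V_L = V_mL / 1000.
V_L = 1102 / 1000 = 1.102 L
M = n / V_L = 4.209 / 1.102
M = 3.81941924 mol/L, rounded to 4 dp:

3.8194 mol/L


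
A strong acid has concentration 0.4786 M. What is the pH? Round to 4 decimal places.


A strong acid dissociates completely, so [H+] equals the given concentration.
pH = -log10([H+]) = -log10(0.4786)
pH = 0.32002731, rounded to 4 dp:

0.3200


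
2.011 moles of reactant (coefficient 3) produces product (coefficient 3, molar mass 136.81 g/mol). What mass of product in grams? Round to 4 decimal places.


Use the coefficient ratio to convert reactant moles to product moles, then multiply by the product's molar mass.
moles_P = moles_R * (coeff_P / coeff_R) = 2.011 * (3/3) = 2.011
mass_P = moles_P * M_P = 2.011 * 136.81
mass_P = 275.12491 g, rounded to 4 dp:

275.1249 g


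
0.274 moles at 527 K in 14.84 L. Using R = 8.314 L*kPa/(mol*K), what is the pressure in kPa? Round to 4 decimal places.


PV = nRT, solve for P = nRT / V.
nRT = 0.274 * 8.314 * 527 = 1200.525
P = 1200.525 / 14.84
P = 80.89791105 kPa, rounded to 4 dp:

80.8979 kPa


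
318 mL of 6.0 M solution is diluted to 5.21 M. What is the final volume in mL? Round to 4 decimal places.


Dilution: M1*V1 = M2*V2, solve for V2.
V2 = M1*V1 / M2
V2 = 6.0 * 318 / 5.21
V2 = 1908.0 / 5.21
V2 = 366.21880998 mL, rounded to 4 dp:

366.2188 mL


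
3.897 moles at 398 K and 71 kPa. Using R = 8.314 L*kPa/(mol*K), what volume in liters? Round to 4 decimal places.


PV = nRT, solve for V = nRT / P.
nRT = 3.897 * 8.314 * 398 = 12895.0639
V = 12895.0639 / 71
V = 181.62061831 L, rounded to 4 dp:

181.6206 L


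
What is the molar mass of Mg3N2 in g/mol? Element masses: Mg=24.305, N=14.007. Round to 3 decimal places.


M = sum(count * atomic_mass) over atoms.
M = 3*24.305 + 2*14.007
M = 72.915 + 28.014
M = 100.929 g/mol, rounded to 3 dp:

100.929 g/mol


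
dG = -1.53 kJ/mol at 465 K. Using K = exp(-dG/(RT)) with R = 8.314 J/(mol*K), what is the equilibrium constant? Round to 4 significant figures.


dG is in kJ/mol; multiply by 1000 to match R in J/(mol*K).
RT = 8.314 * 465 = 3866.01 J/mol
exponent = -dG*1000 / (RT) = -(-1.53*1000) / 3866.01 = 0.39575687
K = exp(0.39575687)
K = 1.4855081, rounded to 4 significant figures:

1.486


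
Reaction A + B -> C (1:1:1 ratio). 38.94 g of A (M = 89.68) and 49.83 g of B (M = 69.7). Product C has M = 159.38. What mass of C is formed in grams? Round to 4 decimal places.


Find moles of each reactant; the smaller value is the limiting reagent in a 1:1:1 reaction, so moles_C equals moles of the limiter.
n_A = mass_A / M_A = 38.94 / 89.68 = 0.434211 mol
n_B = mass_B / M_B = 49.83 / 69.7 = 0.714921 mol
Limiting reagent: A (smaller), n_limiting = 0.434211 mol
mass_C = n_limiting * M_C = 0.434211 * 159.38
mass_C = 69.20454918 g, rounded to 4 dp:

69.2045 g


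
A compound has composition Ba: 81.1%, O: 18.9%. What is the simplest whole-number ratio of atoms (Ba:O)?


Assume 100 g of compound, divide each mass% by atomic mass to get moles, then normalize by the smallest to get a raw atom ratio.
Moles per 100 g: Ba: 81.1/137.327 = 0.5906, O: 18.9/15.999 = 1.1813
Raw ratio (divide by min = 0.5906): Ba: 1.0, O: 2.0
Multiply by 1 to clear fractions: Ba: 1.0 ~= 1, O: 2.0 ~= 2
Reduce by GCD to get the simplest whole-number ratio:

1:2


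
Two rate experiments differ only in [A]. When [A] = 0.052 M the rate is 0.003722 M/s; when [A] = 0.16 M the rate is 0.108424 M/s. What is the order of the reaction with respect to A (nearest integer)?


Rate is proportional to [A]^n, so rate2/rate1 = ([A]2/[A]1)^n. Take logs to solve for n.
rate2/rate1 = 0.108424 / 0.003722 = 29.1306
[A]2/[A]1 = 0.16 / 0.052 = 3.0769
n = ln(29.1306) / ln(3.0769) = 3.0
Nearest integer order:

3


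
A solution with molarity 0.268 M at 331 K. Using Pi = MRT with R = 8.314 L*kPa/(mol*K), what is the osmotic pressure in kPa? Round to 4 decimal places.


Osmotic pressure (van't Hoff): Pi = M*R*T.
RT = 8.314 * 331 = 2751.934
Pi = 0.268 * 2751.934
Pi = 737.518312 kPa, rounded to 4 dp:

737.5183 kPa


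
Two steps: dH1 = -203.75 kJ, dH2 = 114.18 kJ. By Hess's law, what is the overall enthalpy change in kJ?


Hess's law: enthalpy is a state function, so add the step enthalpies.
dH_total = dH1 + dH2 = -203.75 + (114.18)
dH_total = -89.57 kJ:

-89.57 kJ


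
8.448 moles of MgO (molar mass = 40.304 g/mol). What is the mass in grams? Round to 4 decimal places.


mass = n * M
mass = 8.448 * 40.304
mass = 340.488192 g, rounded to 4 dp:

340.4882 g


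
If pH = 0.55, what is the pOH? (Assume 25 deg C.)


At 25 deg C, pH + pOH = 14.
pOH = 14 - pH = 14 - 0.55
pOH = 13.45:

13.45


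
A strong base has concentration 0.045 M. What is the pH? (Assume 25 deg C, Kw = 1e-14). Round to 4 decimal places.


A strong base dissociates completely, so [OH-] equals the given concentration.
pOH = -log10([OH-]) = -log10(0.045) = 1.346787
pH = 14 - pOH = 14 - 1.346787
pH = 12.653213, rounded to 4 dp:

12.6532


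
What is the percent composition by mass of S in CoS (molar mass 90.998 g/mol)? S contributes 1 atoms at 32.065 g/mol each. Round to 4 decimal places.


pct = 100 * (n_elem * M_elem) / M_total
mass_contribution = 1 * 32.065 = 32.065 g/mol
pct = 100 * 32.065 / 90.998
pct = 35.23703818 %, rounded to 4 dp:

35.2370 %


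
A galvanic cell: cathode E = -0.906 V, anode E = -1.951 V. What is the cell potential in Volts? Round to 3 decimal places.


Standard cell potential: E_cell = E_cathode - E_anode.
E_cell = -0.906 - (-1.951)
E_cell = 1.045 V, rounded to 3 dp:

1.045 V


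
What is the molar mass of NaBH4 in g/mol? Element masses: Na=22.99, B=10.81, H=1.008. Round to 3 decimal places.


M = sum(count * atomic_mass) over atoms.
M = 1*22.99 + 1*10.81 + 4*1.008
M = 22.99 + 10.81 + 4.032
M = 37.832 g/mol, rounded to 3 dp:

37.832 g/mol


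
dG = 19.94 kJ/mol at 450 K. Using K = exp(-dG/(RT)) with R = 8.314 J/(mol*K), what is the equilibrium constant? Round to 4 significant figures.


dG is in kJ/mol; multiply by 1000 to match R in J/(mol*K).
RT = 8.314 * 450 = 3741.3 J/mol
exponent = -dG*1000 / (RT) = -(19.94*1000) / 3741.3 = -5.32969823
K = exp(-5.32969823)
K = 0.004845532, rounded to 4 significant figures:

0.004846


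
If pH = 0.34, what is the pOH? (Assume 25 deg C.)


At 25 deg C, pH + pOH = 14.
pOH = 14 - pH = 14 - 0.34
pOH = 13.66:

13.66


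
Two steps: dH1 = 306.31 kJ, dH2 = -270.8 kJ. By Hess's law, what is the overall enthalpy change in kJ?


Hess's law: enthalpy is a state function, so add the step enthalpies.
dH_total = dH1 + dH2 = 306.31 + (-270.8)
dH_total = 35.51 kJ:

35.51 kJ


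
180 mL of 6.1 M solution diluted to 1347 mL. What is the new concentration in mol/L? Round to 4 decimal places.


Dilution: M1*V1 = M2*V2, solve for M2.
M2 = M1*V1 / V2
M2 = 6.1 * 180 / 1347
M2 = 1098.0 / 1347
M2 = 0.81514477 mol/L, rounded to 4 dp:

0.8151 mol/L


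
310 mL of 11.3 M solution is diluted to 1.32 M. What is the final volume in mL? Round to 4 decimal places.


Dilution: M1*V1 = M2*V2, solve for V2.
V2 = M1*V1 / M2
V2 = 11.3 * 310 / 1.32
V2 = 3503.0 / 1.32
V2 = 2653.78787879 mL, rounded to 4 dp:

2653.7879 mL


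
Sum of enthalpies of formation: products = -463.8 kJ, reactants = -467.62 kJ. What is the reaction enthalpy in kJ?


dH_rxn = sum(dH_f products) - sum(dH_f reactants)
dH_rxn = -463.8 - (-467.62)
dH_rxn = 3.82 kJ:

3.82 kJ


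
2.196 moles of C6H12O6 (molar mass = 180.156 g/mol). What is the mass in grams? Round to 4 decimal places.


mass = n * M
mass = 2.196 * 180.156
mass = 395.622576 g, rounded to 4 dp:

395.6226 g


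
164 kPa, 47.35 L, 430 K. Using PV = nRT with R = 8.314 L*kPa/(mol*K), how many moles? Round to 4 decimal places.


PV = nRT, solve for n = PV / (RT).
PV = 164 * 47.35 = 7765.4
RT = 8.314 * 430 = 3575.02
n = 7765.4 / 3575.02
n = 2.17212771 mol, rounded to 4 dp:

2.1721 mol


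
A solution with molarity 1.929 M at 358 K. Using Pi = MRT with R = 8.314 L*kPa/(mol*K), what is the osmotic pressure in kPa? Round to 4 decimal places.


Osmotic pressure (van't Hoff): Pi = M*R*T.
RT = 8.314 * 358 = 2976.412
Pi = 1.929 * 2976.412
Pi = 5741.498748 kPa, rounded to 4 dp:

5741.4987 kPa
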